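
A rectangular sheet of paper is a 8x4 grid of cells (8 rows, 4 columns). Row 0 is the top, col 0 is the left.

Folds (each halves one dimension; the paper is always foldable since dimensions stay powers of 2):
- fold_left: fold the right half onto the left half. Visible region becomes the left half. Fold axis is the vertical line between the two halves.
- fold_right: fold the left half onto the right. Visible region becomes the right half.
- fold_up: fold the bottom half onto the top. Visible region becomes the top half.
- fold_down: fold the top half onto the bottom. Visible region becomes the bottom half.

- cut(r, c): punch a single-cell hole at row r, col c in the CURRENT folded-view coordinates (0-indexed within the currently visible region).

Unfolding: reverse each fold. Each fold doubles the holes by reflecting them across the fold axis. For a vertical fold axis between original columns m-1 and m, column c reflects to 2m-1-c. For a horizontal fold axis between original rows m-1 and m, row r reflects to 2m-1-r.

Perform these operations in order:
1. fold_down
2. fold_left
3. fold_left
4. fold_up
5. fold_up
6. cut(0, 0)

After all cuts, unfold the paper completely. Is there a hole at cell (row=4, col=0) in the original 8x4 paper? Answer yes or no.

Op 1 fold_down: fold axis h@4; visible region now rows[4,8) x cols[0,4) = 4x4
Op 2 fold_left: fold axis v@2; visible region now rows[4,8) x cols[0,2) = 4x2
Op 3 fold_left: fold axis v@1; visible region now rows[4,8) x cols[0,1) = 4x1
Op 4 fold_up: fold axis h@6; visible region now rows[4,6) x cols[0,1) = 2x1
Op 5 fold_up: fold axis h@5; visible region now rows[4,5) x cols[0,1) = 1x1
Op 6 cut(0, 0): punch at orig (4,0); cuts so far [(4, 0)]; region rows[4,5) x cols[0,1) = 1x1
Unfold 1 (reflect across h@5): 2 holes -> [(4, 0), (5, 0)]
Unfold 2 (reflect across h@6): 4 holes -> [(4, 0), (5, 0), (6, 0), (7, 0)]
Unfold 3 (reflect across v@1): 8 holes -> [(4, 0), (4, 1), (5, 0), (5, 1), (6, 0), (6, 1), (7, 0), (7, 1)]
Unfold 4 (reflect across v@2): 16 holes -> [(4, 0), (4, 1), (4, 2), (4, 3), (5, 0), (5, 1), (5, 2), (5, 3), (6, 0), (6, 1), (6, 2), (6, 3), (7, 0), (7, 1), (7, 2), (7, 3)]
Unfold 5 (reflect across h@4): 32 holes -> [(0, 0), (0, 1), (0, 2), (0, 3), (1, 0), (1, 1), (1, 2), (1, 3), (2, 0), (2, 1), (2, 2), (2, 3), (3, 0), (3, 1), (3, 2), (3, 3), (4, 0), (4, 1), (4, 2), (4, 3), (5, 0), (5, 1), (5, 2), (5, 3), (6, 0), (6, 1), (6, 2), (6, 3), (7, 0), (7, 1), (7, 2), (7, 3)]
Holes: [(0, 0), (0, 1), (0, 2), (0, 3), (1, 0), (1, 1), (1, 2), (1, 3), (2, 0), (2, 1), (2, 2), (2, 3), (3, 0), (3, 1), (3, 2), (3, 3), (4, 0), (4, 1), (4, 2), (4, 3), (5, 0), (5, 1), (5, 2), (5, 3), (6, 0), (6, 1), (6, 2), (6, 3), (7, 0), (7, 1), (7, 2), (7, 3)]

Answer: yes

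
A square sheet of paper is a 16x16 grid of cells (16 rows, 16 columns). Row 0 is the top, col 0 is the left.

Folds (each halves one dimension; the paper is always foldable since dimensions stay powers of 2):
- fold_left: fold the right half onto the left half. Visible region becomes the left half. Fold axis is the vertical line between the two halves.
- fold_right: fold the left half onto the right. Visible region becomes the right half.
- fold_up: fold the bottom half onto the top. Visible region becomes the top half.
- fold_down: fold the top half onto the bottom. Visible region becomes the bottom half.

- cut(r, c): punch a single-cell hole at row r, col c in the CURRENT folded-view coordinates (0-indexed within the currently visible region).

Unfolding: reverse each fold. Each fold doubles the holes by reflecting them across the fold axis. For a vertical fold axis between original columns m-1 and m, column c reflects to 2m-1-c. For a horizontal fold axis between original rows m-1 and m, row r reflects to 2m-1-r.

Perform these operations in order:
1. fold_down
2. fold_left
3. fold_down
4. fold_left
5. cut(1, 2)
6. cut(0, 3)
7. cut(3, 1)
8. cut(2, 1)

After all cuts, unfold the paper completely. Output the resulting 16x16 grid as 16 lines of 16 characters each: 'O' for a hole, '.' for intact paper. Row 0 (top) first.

Answer: .O....O..O....O.
.O....O..O....O.
..O..O....O..O..
...OO......OO...
...OO......OO...
..O..O....O..O..
.O....O..O....O.
.O....O..O....O.
.O....O..O....O.
.O....O..O....O.
..O..O....O..O..
...OO......OO...
...OO......OO...
..O..O....O..O..
.O....O..O....O.
.O....O..O....O.

Derivation:
Op 1 fold_down: fold axis h@8; visible region now rows[8,16) x cols[0,16) = 8x16
Op 2 fold_left: fold axis v@8; visible region now rows[8,16) x cols[0,8) = 8x8
Op 3 fold_down: fold axis h@12; visible region now rows[12,16) x cols[0,8) = 4x8
Op 4 fold_left: fold axis v@4; visible region now rows[12,16) x cols[0,4) = 4x4
Op 5 cut(1, 2): punch at orig (13,2); cuts so far [(13, 2)]; region rows[12,16) x cols[0,4) = 4x4
Op 6 cut(0, 3): punch at orig (12,3); cuts so far [(12, 3), (13, 2)]; region rows[12,16) x cols[0,4) = 4x4
Op 7 cut(3, 1): punch at orig (15,1); cuts so far [(12, 3), (13, 2), (15, 1)]; region rows[12,16) x cols[0,4) = 4x4
Op 8 cut(2, 1): punch at orig (14,1); cuts so far [(12, 3), (13, 2), (14, 1), (15, 1)]; region rows[12,16) x cols[0,4) = 4x4
Unfold 1 (reflect across v@4): 8 holes -> [(12, 3), (12, 4), (13, 2), (13, 5), (14, 1), (14, 6), (15, 1), (15, 6)]
Unfold 2 (reflect across h@12): 16 holes -> [(8, 1), (8, 6), (9, 1), (9, 6), (10, 2), (10, 5), (11, 3), (11, 4), (12, 3), (12, 4), (13, 2), (13, 5), (14, 1), (14, 6), (15, 1), (15, 6)]
Unfold 3 (reflect across v@8): 32 holes -> [(8, 1), (8, 6), (8, 9), (8, 14), (9, 1), (9, 6), (9, 9), (9, 14), (10, 2), (10, 5), (10, 10), (10, 13), (11, 3), (11, 4), (11, 11), (11, 12), (12, 3), (12, 4), (12, 11), (12, 12), (13, 2), (13, 5), (13, 10), (13, 13), (14, 1), (14, 6), (14, 9), (14, 14), (15, 1), (15, 6), (15, 9), (15, 14)]
Unfold 4 (reflect across h@8): 64 holes -> [(0, 1), (0, 6), (0, 9), (0, 14), (1, 1), (1, 6), (1, 9), (1, 14), (2, 2), (2, 5), (2, 10), (2, 13), (3, 3), (3, 4), (3, 11), (3, 12), (4, 3), (4, 4), (4, 11), (4, 12), (5, 2), (5, 5), (5, 10), (5, 13), (6, 1), (6, 6), (6, 9), (6, 14), (7, 1), (7, 6), (7, 9), (7, 14), (8, 1), (8, 6), (8, 9), (8, 14), (9, 1), (9, 6), (9, 9), (9, 14), (10, 2), (10, 5), (10, 10), (10, 13), (11, 3), (11, 4), (11, 11), (11, 12), (12, 3), (12, 4), (12, 11), (12, 12), (13, 2), (13, 5), (13, 10), (13, 13), (14, 1), (14, 6), (14, 9), (14, 14), (15, 1), (15, 6), (15, 9), (15, 14)]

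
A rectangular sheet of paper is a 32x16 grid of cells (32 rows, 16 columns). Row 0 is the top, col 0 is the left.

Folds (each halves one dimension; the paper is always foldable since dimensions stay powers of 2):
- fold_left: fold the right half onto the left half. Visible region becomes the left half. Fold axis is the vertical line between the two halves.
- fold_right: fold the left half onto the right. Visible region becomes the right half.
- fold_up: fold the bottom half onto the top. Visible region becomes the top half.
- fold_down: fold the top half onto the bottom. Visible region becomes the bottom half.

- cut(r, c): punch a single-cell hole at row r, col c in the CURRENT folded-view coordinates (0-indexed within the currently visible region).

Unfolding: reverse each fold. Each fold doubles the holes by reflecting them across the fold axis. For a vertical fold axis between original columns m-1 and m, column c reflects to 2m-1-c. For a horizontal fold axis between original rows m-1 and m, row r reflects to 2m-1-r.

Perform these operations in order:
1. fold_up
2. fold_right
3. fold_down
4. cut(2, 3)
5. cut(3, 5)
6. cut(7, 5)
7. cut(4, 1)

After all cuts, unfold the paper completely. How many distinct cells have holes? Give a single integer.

Op 1 fold_up: fold axis h@16; visible region now rows[0,16) x cols[0,16) = 16x16
Op 2 fold_right: fold axis v@8; visible region now rows[0,16) x cols[8,16) = 16x8
Op 3 fold_down: fold axis h@8; visible region now rows[8,16) x cols[8,16) = 8x8
Op 4 cut(2, 3): punch at orig (10,11); cuts so far [(10, 11)]; region rows[8,16) x cols[8,16) = 8x8
Op 5 cut(3, 5): punch at orig (11,13); cuts so far [(10, 11), (11, 13)]; region rows[8,16) x cols[8,16) = 8x8
Op 6 cut(7, 5): punch at orig (15,13); cuts so far [(10, 11), (11, 13), (15, 13)]; region rows[8,16) x cols[8,16) = 8x8
Op 7 cut(4, 1): punch at orig (12,9); cuts so far [(10, 11), (11, 13), (12, 9), (15, 13)]; region rows[8,16) x cols[8,16) = 8x8
Unfold 1 (reflect across h@8): 8 holes -> [(0, 13), (3, 9), (4, 13), (5, 11), (10, 11), (11, 13), (12, 9), (15, 13)]
Unfold 2 (reflect across v@8): 16 holes -> [(0, 2), (0, 13), (3, 6), (3, 9), (4, 2), (4, 13), (5, 4), (5, 11), (10, 4), (10, 11), (11, 2), (11, 13), (12, 6), (12, 9), (15, 2), (15, 13)]
Unfold 3 (reflect across h@16): 32 holes -> [(0, 2), (0, 13), (3, 6), (3, 9), (4, 2), (4, 13), (5, 4), (5, 11), (10, 4), (10, 11), (11, 2), (11, 13), (12, 6), (12, 9), (15, 2), (15, 13), (16, 2), (16, 13), (19, 6), (19, 9), (20, 2), (20, 13), (21, 4), (21, 11), (26, 4), (26, 11), (27, 2), (27, 13), (28, 6), (28, 9), (31, 2), (31, 13)]

Answer: 32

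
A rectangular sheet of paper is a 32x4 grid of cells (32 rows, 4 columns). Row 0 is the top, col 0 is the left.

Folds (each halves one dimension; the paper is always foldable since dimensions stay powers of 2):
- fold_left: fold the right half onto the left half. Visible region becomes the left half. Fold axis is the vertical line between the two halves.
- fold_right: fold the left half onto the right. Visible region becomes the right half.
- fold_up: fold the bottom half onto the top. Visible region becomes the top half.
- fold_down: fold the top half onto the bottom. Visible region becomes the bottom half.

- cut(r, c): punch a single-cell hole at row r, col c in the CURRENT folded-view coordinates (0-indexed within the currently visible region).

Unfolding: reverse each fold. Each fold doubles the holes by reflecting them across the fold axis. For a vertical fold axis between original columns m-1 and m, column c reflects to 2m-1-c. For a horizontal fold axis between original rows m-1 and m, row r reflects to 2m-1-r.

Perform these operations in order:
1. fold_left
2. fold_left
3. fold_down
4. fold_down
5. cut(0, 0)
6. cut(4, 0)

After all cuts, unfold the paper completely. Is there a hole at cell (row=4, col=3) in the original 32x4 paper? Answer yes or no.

Op 1 fold_left: fold axis v@2; visible region now rows[0,32) x cols[0,2) = 32x2
Op 2 fold_left: fold axis v@1; visible region now rows[0,32) x cols[0,1) = 32x1
Op 3 fold_down: fold axis h@16; visible region now rows[16,32) x cols[0,1) = 16x1
Op 4 fold_down: fold axis h@24; visible region now rows[24,32) x cols[0,1) = 8x1
Op 5 cut(0, 0): punch at orig (24,0); cuts so far [(24, 0)]; region rows[24,32) x cols[0,1) = 8x1
Op 6 cut(4, 0): punch at orig (28,0); cuts so far [(24, 0), (28, 0)]; region rows[24,32) x cols[0,1) = 8x1
Unfold 1 (reflect across h@24): 4 holes -> [(19, 0), (23, 0), (24, 0), (28, 0)]
Unfold 2 (reflect across h@16): 8 holes -> [(3, 0), (7, 0), (8, 0), (12, 0), (19, 0), (23, 0), (24, 0), (28, 0)]
Unfold 3 (reflect across v@1): 16 holes -> [(3, 0), (3, 1), (7, 0), (7, 1), (8, 0), (8, 1), (12, 0), (12, 1), (19, 0), (19, 1), (23, 0), (23, 1), (24, 0), (24, 1), (28, 0), (28, 1)]
Unfold 4 (reflect across v@2): 32 holes -> [(3, 0), (3, 1), (3, 2), (3, 3), (7, 0), (7, 1), (7, 2), (7, 3), (8, 0), (8, 1), (8, 2), (8, 3), (12, 0), (12, 1), (12, 2), (12, 3), (19, 0), (19, 1), (19, 2), (19, 3), (23, 0), (23, 1), (23, 2), (23, 3), (24, 0), (24, 1), (24, 2), (24, 3), (28, 0), (28, 1), (28, 2), (28, 3)]
Holes: [(3, 0), (3, 1), (3, 2), (3, 3), (7, 0), (7, 1), (7, 2), (7, 3), (8, 0), (8, 1), (8, 2), (8, 3), (12, 0), (12, 1), (12, 2), (12, 3), (19, 0), (19, 1), (19, 2), (19, 3), (23, 0), (23, 1), (23, 2), (23, 3), (24, 0), (24, 1), (24, 2), (24, 3), (28, 0), (28, 1), (28, 2), (28, 3)]

Answer: no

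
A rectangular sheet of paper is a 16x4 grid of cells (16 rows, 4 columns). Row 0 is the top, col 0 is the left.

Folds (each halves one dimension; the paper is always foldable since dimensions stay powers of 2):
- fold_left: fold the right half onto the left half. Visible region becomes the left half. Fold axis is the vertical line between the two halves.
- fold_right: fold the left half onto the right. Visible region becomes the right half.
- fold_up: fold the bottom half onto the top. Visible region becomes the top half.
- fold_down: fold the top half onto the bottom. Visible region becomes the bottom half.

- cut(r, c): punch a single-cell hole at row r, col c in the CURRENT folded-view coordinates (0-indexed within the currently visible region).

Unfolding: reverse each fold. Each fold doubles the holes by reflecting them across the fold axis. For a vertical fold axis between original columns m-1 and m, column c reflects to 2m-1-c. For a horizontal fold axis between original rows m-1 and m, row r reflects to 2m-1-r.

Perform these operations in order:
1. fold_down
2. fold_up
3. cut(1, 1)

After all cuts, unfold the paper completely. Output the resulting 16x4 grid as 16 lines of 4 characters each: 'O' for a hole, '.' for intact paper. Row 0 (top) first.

Answer: ....
.O..
....
....
....
....
.O..
....
....
.O..
....
....
....
....
.O..
....

Derivation:
Op 1 fold_down: fold axis h@8; visible region now rows[8,16) x cols[0,4) = 8x4
Op 2 fold_up: fold axis h@12; visible region now rows[8,12) x cols[0,4) = 4x4
Op 3 cut(1, 1): punch at orig (9,1); cuts so far [(9, 1)]; region rows[8,12) x cols[0,4) = 4x4
Unfold 1 (reflect across h@12): 2 holes -> [(9, 1), (14, 1)]
Unfold 2 (reflect across h@8): 4 holes -> [(1, 1), (6, 1), (9, 1), (14, 1)]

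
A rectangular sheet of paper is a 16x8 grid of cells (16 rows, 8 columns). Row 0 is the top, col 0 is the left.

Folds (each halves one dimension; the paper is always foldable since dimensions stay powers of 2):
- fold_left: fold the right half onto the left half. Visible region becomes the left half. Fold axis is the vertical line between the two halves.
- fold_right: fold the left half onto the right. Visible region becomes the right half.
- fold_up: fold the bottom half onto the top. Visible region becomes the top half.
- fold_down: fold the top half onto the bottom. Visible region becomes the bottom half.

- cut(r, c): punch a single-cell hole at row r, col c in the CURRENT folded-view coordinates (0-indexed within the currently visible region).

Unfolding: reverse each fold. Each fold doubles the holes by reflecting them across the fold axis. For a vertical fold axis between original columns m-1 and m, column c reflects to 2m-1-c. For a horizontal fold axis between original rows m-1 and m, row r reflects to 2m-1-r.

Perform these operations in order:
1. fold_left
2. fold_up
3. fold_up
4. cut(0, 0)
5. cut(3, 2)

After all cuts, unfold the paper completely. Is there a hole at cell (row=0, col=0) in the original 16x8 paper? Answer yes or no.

Answer: yes

Derivation:
Op 1 fold_left: fold axis v@4; visible region now rows[0,16) x cols[0,4) = 16x4
Op 2 fold_up: fold axis h@8; visible region now rows[0,8) x cols[0,4) = 8x4
Op 3 fold_up: fold axis h@4; visible region now rows[0,4) x cols[0,4) = 4x4
Op 4 cut(0, 0): punch at orig (0,0); cuts so far [(0, 0)]; region rows[0,4) x cols[0,4) = 4x4
Op 5 cut(3, 2): punch at orig (3,2); cuts so far [(0, 0), (3, 2)]; region rows[0,4) x cols[0,4) = 4x4
Unfold 1 (reflect across h@4): 4 holes -> [(0, 0), (3, 2), (4, 2), (7, 0)]
Unfold 2 (reflect across h@8): 8 holes -> [(0, 0), (3, 2), (4, 2), (7, 0), (8, 0), (11, 2), (12, 2), (15, 0)]
Unfold 3 (reflect across v@4): 16 holes -> [(0, 0), (0, 7), (3, 2), (3, 5), (4, 2), (4, 5), (7, 0), (7, 7), (8, 0), (8, 7), (11, 2), (11, 5), (12, 2), (12, 5), (15, 0), (15, 7)]
Holes: [(0, 0), (0, 7), (3, 2), (3, 5), (4, 2), (4, 5), (7, 0), (7, 7), (8, 0), (8, 7), (11, 2), (11, 5), (12, 2), (12, 5), (15, 0), (15, 7)]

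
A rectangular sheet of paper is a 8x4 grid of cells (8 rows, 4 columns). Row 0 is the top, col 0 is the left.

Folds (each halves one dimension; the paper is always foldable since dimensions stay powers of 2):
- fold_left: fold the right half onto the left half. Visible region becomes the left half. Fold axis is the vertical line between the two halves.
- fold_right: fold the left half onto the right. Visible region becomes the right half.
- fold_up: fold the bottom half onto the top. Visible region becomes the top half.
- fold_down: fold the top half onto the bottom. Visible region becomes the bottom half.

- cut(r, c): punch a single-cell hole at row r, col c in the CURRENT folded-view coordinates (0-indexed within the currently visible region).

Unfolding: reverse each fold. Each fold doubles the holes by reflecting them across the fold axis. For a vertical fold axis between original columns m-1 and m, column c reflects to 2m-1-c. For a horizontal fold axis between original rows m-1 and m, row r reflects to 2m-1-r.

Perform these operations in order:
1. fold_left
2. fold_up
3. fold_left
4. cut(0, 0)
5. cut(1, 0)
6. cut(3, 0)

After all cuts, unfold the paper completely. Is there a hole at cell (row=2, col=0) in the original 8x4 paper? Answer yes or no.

Op 1 fold_left: fold axis v@2; visible region now rows[0,8) x cols[0,2) = 8x2
Op 2 fold_up: fold axis h@4; visible region now rows[0,4) x cols[0,2) = 4x2
Op 3 fold_left: fold axis v@1; visible region now rows[0,4) x cols[0,1) = 4x1
Op 4 cut(0, 0): punch at orig (0,0); cuts so far [(0, 0)]; region rows[0,4) x cols[0,1) = 4x1
Op 5 cut(1, 0): punch at orig (1,0); cuts so far [(0, 0), (1, 0)]; region rows[0,4) x cols[0,1) = 4x1
Op 6 cut(3, 0): punch at orig (3,0); cuts so far [(0, 0), (1, 0), (3, 0)]; region rows[0,4) x cols[0,1) = 4x1
Unfold 1 (reflect across v@1): 6 holes -> [(0, 0), (0, 1), (1, 0), (1, 1), (3, 0), (3, 1)]
Unfold 2 (reflect across h@4): 12 holes -> [(0, 0), (0, 1), (1, 0), (1, 1), (3, 0), (3, 1), (4, 0), (4, 1), (6, 0), (6, 1), (7, 0), (7, 1)]
Unfold 3 (reflect across v@2): 24 holes -> [(0, 0), (0, 1), (0, 2), (0, 3), (1, 0), (1, 1), (1, 2), (1, 3), (3, 0), (3, 1), (3, 2), (3, 3), (4, 0), (4, 1), (4, 2), (4, 3), (6, 0), (6, 1), (6, 2), (6, 3), (7, 0), (7, 1), (7, 2), (7, 3)]
Holes: [(0, 0), (0, 1), (0, 2), (0, 3), (1, 0), (1, 1), (1, 2), (1, 3), (3, 0), (3, 1), (3, 2), (3, 3), (4, 0), (4, 1), (4, 2), (4, 3), (6, 0), (6, 1), (6, 2), (6, 3), (7, 0), (7, 1), (7, 2), (7, 3)]

Answer: no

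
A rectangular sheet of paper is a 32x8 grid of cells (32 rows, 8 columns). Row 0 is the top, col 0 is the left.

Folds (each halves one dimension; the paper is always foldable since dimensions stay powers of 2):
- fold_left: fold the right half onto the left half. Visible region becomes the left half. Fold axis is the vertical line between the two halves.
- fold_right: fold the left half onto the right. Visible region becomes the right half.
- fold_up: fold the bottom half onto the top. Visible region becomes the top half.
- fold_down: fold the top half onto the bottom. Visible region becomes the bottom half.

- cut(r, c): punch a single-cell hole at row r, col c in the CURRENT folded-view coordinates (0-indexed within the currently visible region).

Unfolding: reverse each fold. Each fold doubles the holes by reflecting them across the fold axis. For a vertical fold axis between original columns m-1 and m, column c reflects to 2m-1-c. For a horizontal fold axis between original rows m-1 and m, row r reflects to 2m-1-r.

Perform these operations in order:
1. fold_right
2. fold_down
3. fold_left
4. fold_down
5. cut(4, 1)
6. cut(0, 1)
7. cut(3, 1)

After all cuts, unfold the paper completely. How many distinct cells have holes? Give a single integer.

Answer: 48

Derivation:
Op 1 fold_right: fold axis v@4; visible region now rows[0,32) x cols[4,8) = 32x4
Op 2 fold_down: fold axis h@16; visible region now rows[16,32) x cols[4,8) = 16x4
Op 3 fold_left: fold axis v@6; visible region now rows[16,32) x cols[4,6) = 16x2
Op 4 fold_down: fold axis h@24; visible region now rows[24,32) x cols[4,6) = 8x2
Op 5 cut(4, 1): punch at orig (28,5); cuts so far [(28, 5)]; region rows[24,32) x cols[4,6) = 8x2
Op 6 cut(0, 1): punch at orig (24,5); cuts so far [(24, 5), (28, 5)]; region rows[24,32) x cols[4,6) = 8x2
Op 7 cut(3, 1): punch at orig (27,5); cuts so far [(24, 5), (27, 5), (28, 5)]; region rows[24,32) x cols[4,6) = 8x2
Unfold 1 (reflect across h@24): 6 holes -> [(19, 5), (20, 5), (23, 5), (24, 5), (27, 5), (28, 5)]
Unfold 2 (reflect across v@6): 12 holes -> [(19, 5), (19, 6), (20, 5), (20, 6), (23, 5), (23, 6), (24, 5), (24, 6), (27, 5), (27, 6), (28, 5), (28, 6)]
Unfold 3 (reflect across h@16): 24 holes -> [(3, 5), (3, 6), (4, 5), (4, 6), (7, 5), (7, 6), (8, 5), (8, 6), (11, 5), (11, 6), (12, 5), (12, 6), (19, 5), (19, 6), (20, 5), (20, 6), (23, 5), (23, 6), (24, 5), (24, 6), (27, 5), (27, 6), (28, 5), (28, 6)]
Unfold 4 (reflect across v@4): 48 holes -> [(3, 1), (3, 2), (3, 5), (3, 6), (4, 1), (4, 2), (4, 5), (4, 6), (7, 1), (7, 2), (7, 5), (7, 6), (8, 1), (8, 2), (8, 5), (8, 6), (11, 1), (11, 2), (11, 5), (11, 6), (12, 1), (12, 2), (12, 5), (12, 6), (19, 1), (19, 2), (19, 5), (19, 6), (20, 1), (20, 2), (20, 5), (20, 6), (23, 1), (23, 2), (23, 5), (23, 6), (24, 1), (24, 2), (24, 5), (24, 6), (27, 1), (27, 2), (27, 5), (27, 6), (28, 1), (28, 2), (28, 5), (28, 6)]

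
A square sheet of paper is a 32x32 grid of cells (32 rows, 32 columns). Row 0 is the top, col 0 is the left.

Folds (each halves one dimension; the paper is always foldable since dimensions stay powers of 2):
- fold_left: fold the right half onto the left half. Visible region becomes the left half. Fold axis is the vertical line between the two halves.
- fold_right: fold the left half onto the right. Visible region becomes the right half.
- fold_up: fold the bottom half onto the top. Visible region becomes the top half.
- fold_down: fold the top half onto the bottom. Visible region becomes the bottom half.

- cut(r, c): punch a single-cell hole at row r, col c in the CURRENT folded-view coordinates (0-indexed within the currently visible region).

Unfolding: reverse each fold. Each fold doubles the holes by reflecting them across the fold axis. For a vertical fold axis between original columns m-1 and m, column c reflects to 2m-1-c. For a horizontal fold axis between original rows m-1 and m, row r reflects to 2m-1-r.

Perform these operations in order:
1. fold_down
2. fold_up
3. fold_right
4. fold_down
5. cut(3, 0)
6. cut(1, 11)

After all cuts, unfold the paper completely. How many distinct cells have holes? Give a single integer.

Answer: 32

Derivation:
Op 1 fold_down: fold axis h@16; visible region now rows[16,32) x cols[0,32) = 16x32
Op 2 fold_up: fold axis h@24; visible region now rows[16,24) x cols[0,32) = 8x32
Op 3 fold_right: fold axis v@16; visible region now rows[16,24) x cols[16,32) = 8x16
Op 4 fold_down: fold axis h@20; visible region now rows[20,24) x cols[16,32) = 4x16
Op 5 cut(3, 0): punch at orig (23,16); cuts so far [(23, 16)]; region rows[20,24) x cols[16,32) = 4x16
Op 6 cut(1, 11): punch at orig (21,27); cuts so far [(21, 27), (23, 16)]; region rows[20,24) x cols[16,32) = 4x16
Unfold 1 (reflect across h@20): 4 holes -> [(16, 16), (18, 27), (21, 27), (23, 16)]
Unfold 2 (reflect across v@16): 8 holes -> [(16, 15), (16, 16), (18, 4), (18, 27), (21, 4), (21, 27), (23, 15), (23, 16)]
Unfold 3 (reflect across h@24): 16 holes -> [(16, 15), (16, 16), (18, 4), (18, 27), (21, 4), (21, 27), (23, 15), (23, 16), (24, 15), (24, 16), (26, 4), (26, 27), (29, 4), (29, 27), (31, 15), (31, 16)]
Unfold 4 (reflect across h@16): 32 holes -> [(0, 15), (0, 16), (2, 4), (2, 27), (5, 4), (5, 27), (7, 15), (7, 16), (8, 15), (8, 16), (10, 4), (10, 27), (13, 4), (13, 27), (15, 15), (15, 16), (16, 15), (16, 16), (18, 4), (18, 27), (21, 4), (21, 27), (23, 15), (23, 16), (24, 15), (24, 16), (26, 4), (26, 27), (29, 4), (29, 27), (31, 15), (31, 16)]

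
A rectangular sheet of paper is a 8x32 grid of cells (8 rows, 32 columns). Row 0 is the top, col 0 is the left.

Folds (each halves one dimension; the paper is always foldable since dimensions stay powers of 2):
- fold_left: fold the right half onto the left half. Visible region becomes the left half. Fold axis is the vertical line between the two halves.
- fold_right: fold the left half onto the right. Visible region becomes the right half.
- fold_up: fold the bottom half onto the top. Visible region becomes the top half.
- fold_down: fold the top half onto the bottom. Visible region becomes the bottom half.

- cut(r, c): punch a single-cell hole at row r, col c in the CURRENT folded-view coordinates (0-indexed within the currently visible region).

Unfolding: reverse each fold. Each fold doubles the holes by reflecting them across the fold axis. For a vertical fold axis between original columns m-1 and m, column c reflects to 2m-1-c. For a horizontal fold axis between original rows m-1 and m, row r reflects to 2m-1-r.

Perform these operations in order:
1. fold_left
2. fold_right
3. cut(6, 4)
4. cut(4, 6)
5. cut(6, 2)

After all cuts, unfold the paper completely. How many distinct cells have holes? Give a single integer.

Answer: 12

Derivation:
Op 1 fold_left: fold axis v@16; visible region now rows[0,8) x cols[0,16) = 8x16
Op 2 fold_right: fold axis v@8; visible region now rows[0,8) x cols[8,16) = 8x8
Op 3 cut(6, 4): punch at orig (6,12); cuts so far [(6, 12)]; region rows[0,8) x cols[8,16) = 8x8
Op 4 cut(4, 6): punch at orig (4,14); cuts so far [(4, 14), (6, 12)]; region rows[0,8) x cols[8,16) = 8x8
Op 5 cut(6, 2): punch at orig (6,10); cuts so far [(4, 14), (6, 10), (6, 12)]; region rows[0,8) x cols[8,16) = 8x8
Unfold 1 (reflect across v@8): 6 holes -> [(4, 1), (4, 14), (6, 3), (6, 5), (6, 10), (6, 12)]
Unfold 2 (reflect across v@16): 12 holes -> [(4, 1), (4, 14), (4, 17), (4, 30), (6, 3), (6, 5), (6, 10), (6, 12), (6, 19), (6, 21), (6, 26), (6, 28)]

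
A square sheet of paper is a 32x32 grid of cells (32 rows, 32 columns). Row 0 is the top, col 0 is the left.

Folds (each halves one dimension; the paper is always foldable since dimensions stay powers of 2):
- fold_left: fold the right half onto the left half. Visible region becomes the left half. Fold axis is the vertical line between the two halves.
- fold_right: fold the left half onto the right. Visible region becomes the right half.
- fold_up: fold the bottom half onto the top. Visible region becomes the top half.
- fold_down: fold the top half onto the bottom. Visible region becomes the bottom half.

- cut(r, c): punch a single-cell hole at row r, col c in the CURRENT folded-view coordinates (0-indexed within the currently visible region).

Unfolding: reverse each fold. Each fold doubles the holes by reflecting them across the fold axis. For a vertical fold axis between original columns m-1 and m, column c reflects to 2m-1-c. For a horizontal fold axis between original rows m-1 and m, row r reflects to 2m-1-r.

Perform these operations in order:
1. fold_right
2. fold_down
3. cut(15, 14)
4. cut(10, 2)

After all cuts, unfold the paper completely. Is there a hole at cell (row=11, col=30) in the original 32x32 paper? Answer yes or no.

Op 1 fold_right: fold axis v@16; visible region now rows[0,32) x cols[16,32) = 32x16
Op 2 fold_down: fold axis h@16; visible region now rows[16,32) x cols[16,32) = 16x16
Op 3 cut(15, 14): punch at orig (31,30); cuts so far [(31, 30)]; region rows[16,32) x cols[16,32) = 16x16
Op 4 cut(10, 2): punch at orig (26,18); cuts so far [(26, 18), (31, 30)]; region rows[16,32) x cols[16,32) = 16x16
Unfold 1 (reflect across h@16): 4 holes -> [(0, 30), (5, 18), (26, 18), (31, 30)]
Unfold 2 (reflect across v@16): 8 holes -> [(0, 1), (0, 30), (5, 13), (5, 18), (26, 13), (26, 18), (31, 1), (31, 30)]
Holes: [(0, 1), (0, 30), (5, 13), (5, 18), (26, 13), (26, 18), (31, 1), (31, 30)]

Answer: no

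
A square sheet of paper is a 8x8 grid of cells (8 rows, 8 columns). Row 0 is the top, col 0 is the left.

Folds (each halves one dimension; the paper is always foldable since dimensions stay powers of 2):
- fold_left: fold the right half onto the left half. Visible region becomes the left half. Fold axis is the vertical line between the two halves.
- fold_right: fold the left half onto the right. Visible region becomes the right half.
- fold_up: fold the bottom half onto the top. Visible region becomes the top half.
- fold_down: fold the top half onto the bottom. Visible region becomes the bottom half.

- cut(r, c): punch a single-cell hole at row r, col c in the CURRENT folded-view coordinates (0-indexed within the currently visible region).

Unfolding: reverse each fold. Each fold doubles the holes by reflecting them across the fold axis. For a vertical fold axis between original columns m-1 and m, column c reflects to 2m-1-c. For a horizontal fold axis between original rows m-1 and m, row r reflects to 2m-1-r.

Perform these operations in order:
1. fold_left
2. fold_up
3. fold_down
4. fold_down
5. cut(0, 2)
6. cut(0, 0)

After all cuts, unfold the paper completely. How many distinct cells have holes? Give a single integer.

Answer: 32

Derivation:
Op 1 fold_left: fold axis v@4; visible region now rows[0,8) x cols[0,4) = 8x4
Op 2 fold_up: fold axis h@4; visible region now rows[0,4) x cols[0,4) = 4x4
Op 3 fold_down: fold axis h@2; visible region now rows[2,4) x cols[0,4) = 2x4
Op 4 fold_down: fold axis h@3; visible region now rows[3,4) x cols[0,4) = 1x4
Op 5 cut(0, 2): punch at orig (3,2); cuts so far [(3, 2)]; region rows[3,4) x cols[0,4) = 1x4
Op 6 cut(0, 0): punch at orig (3,0); cuts so far [(3, 0), (3, 2)]; region rows[3,4) x cols[0,4) = 1x4
Unfold 1 (reflect across h@3): 4 holes -> [(2, 0), (2, 2), (3, 0), (3, 2)]
Unfold 2 (reflect across h@2): 8 holes -> [(0, 0), (0, 2), (1, 0), (1, 2), (2, 0), (2, 2), (3, 0), (3, 2)]
Unfold 3 (reflect across h@4): 16 holes -> [(0, 0), (0, 2), (1, 0), (1, 2), (2, 0), (2, 2), (3, 0), (3, 2), (4, 0), (4, 2), (5, 0), (5, 2), (6, 0), (6, 2), (7, 0), (7, 2)]
Unfold 4 (reflect across v@4): 32 holes -> [(0, 0), (0, 2), (0, 5), (0, 7), (1, 0), (1, 2), (1, 5), (1, 7), (2, 0), (2, 2), (2, 5), (2, 7), (3, 0), (3, 2), (3, 5), (3, 7), (4, 0), (4, 2), (4, 5), (4, 7), (5, 0), (5, 2), (5, 5), (5, 7), (6, 0), (6, 2), (6, 5), (6, 7), (7, 0), (7, 2), (7, 5), (7, 7)]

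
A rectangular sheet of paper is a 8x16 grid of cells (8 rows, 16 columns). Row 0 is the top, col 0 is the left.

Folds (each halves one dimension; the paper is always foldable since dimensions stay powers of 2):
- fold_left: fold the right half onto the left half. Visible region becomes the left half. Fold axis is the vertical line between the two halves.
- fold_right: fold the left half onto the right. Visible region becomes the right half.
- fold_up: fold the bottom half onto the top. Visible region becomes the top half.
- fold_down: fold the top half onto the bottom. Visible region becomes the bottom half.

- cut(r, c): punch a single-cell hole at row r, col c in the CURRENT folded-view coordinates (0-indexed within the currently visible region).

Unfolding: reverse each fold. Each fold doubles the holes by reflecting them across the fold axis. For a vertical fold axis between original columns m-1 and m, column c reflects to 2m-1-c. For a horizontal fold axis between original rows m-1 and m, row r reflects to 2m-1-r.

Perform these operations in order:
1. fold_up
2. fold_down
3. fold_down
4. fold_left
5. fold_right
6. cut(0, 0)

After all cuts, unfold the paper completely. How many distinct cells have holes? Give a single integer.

Answer: 32

Derivation:
Op 1 fold_up: fold axis h@4; visible region now rows[0,4) x cols[0,16) = 4x16
Op 2 fold_down: fold axis h@2; visible region now rows[2,4) x cols[0,16) = 2x16
Op 3 fold_down: fold axis h@3; visible region now rows[3,4) x cols[0,16) = 1x16
Op 4 fold_left: fold axis v@8; visible region now rows[3,4) x cols[0,8) = 1x8
Op 5 fold_right: fold axis v@4; visible region now rows[3,4) x cols[4,8) = 1x4
Op 6 cut(0, 0): punch at orig (3,4); cuts so far [(3, 4)]; region rows[3,4) x cols[4,8) = 1x4
Unfold 1 (reflect across v@4): 2 holes -> [(3, 3), (3, 4)]
Unfold 2 (reflect across v@8): 4 holes -> [(3, 3), (3, 4), (3, 11), (3, 12)]
Unfold 3 (reflect across h@3): 8 holes -> [(2, 3), (2, 4), (2, 11), (2, 12), (3, 3), (3, 4), (3, 11), (3, 12)]
Unfold 4 (reflect across h@2): 16 holes -> [(0, 3), (0, 4), (0, 11), (0, 12), (1, 3), (1, 4), (1, 11), (1, 12), (2, 3), (2, 4), (2, 11), (2, 12), (3, 3), (3, 4), (3, 11), (3, 12)]
Unfold 5 (reflect across h@4): 32 holes -> [(0, 3), (0, 4), (0, 11), (0, 12), (1, 3), (1, 4), (1, 11), (1, 12), (2, 3), (2, 4), (2, 11), (2, 12), (3, 3), (3, 4), (3, 11), (3, 12), (4, 3), (4, 4), (4, 11), (4, 12), (5, 3), (5, 4), (5, 11), (5, 12), (6, 3), (6, 4), (6, 11), (6, 12), (7, 3), (7, 4), (7, 11), (7, 12)]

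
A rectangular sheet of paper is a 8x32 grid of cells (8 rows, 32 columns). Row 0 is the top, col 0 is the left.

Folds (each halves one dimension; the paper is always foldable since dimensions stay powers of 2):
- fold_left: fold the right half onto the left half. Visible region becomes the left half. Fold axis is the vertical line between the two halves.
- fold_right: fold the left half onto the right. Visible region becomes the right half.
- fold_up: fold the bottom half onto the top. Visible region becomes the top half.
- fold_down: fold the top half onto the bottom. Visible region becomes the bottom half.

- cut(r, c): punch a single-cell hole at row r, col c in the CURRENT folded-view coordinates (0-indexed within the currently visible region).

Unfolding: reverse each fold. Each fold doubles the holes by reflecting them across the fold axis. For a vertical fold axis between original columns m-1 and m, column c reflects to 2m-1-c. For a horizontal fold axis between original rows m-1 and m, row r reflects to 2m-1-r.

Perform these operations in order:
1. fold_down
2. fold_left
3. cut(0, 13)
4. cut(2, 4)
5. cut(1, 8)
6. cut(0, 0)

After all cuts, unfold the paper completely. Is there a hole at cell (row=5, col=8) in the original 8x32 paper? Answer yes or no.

Op 1 fold_down: fold axis h@4; visible region now rows[4,8) x cols[0,32) = 4x32
Op 2 fold_left: fold axis v@16; visible region now rows[4,8) x cols[0,16) = 4x16
Op 3 cut(0, 13): punch at orig (4,13); cuts so far [(4, 13)]; region rows[4,8) x cols[0,16) = 4x16
Op 4 cut(2, 4): punch at orig (6,4); cuts so far [(4, 13), (6, 4)]; region rows[4,8) x cols[0,16) = 4x16
Op 5 cut(1, 8): punch at orig (5,8); cuts so far [(4, 13), (5, 8), (6, 4)]; region rows[4,8) x cols[0,16) = 4x16
Op 6 cut(0, 0): punch at orig (4,0); cuts so far [(4, 0), (4, 13), (5, 8), (6, 4)]; region rows[4,8) x cols[0,16) = 4x16
Unfold 1 (reflect across v@16): 8 holes -> [(4, 0), (4, 13), (4, 18), (4, 31), (5, 8), (5, 23), (6, 4), (6, 27)]
Unfold 2 (reflect across h@4): 16 holes -> [(1, 4), (1, 27), (2, 8), (2, 23), (3, 0), (3, 13), (3, 18), (3, 31), (4, 0), (4, 13), (4, 18), (4, 31), (5, 8), (5, 23), (6, 4), (6, 27)]
Holes: [(1, 4), (1, 27), (2, 8), (2, 23), (3, 0), (3, 13), (3, 18), (3, 31), (4, 0), (4, 13), (4, 18), (4, 31), (5, 8), (5, 23), (6, 4), (6, 27)]

Answer: yes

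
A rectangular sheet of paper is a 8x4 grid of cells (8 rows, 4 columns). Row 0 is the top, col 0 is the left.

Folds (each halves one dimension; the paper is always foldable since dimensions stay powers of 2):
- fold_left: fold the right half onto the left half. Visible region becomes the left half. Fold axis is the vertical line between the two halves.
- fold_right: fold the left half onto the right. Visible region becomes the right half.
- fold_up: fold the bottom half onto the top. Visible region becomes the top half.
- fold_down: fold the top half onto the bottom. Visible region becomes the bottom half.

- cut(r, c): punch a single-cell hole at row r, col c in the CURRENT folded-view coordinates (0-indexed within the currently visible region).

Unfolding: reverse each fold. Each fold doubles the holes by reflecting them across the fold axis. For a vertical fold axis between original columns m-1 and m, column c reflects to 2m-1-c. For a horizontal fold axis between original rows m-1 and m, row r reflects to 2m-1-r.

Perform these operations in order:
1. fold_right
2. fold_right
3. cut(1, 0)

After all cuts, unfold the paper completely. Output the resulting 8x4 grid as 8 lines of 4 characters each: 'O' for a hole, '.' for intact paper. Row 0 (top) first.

Op 1 fold_right: fold axis v@2; visible region now rows[0,8) x cols[2,4) = 8x2
Op 2 fold_right: fold axis v@3; visible region now rows[0,8) x cols[3,4) = 8x1
Op 3 cut(1, 0): punch at orig (1,3); cuts so far [(1, 3)]; region rows[0,8) x cols[3,4) = 8x1
Unfold 1 (reflect across v@3): 2 holes -> [(1, 2), (1, 3)]
Unfold 2 (reflect across v@2): 4 holes -> [(1, 0), (1, 1), (1, 2), (1, 3)]

Answer: ....
OOOO
....
....
....
....
....
....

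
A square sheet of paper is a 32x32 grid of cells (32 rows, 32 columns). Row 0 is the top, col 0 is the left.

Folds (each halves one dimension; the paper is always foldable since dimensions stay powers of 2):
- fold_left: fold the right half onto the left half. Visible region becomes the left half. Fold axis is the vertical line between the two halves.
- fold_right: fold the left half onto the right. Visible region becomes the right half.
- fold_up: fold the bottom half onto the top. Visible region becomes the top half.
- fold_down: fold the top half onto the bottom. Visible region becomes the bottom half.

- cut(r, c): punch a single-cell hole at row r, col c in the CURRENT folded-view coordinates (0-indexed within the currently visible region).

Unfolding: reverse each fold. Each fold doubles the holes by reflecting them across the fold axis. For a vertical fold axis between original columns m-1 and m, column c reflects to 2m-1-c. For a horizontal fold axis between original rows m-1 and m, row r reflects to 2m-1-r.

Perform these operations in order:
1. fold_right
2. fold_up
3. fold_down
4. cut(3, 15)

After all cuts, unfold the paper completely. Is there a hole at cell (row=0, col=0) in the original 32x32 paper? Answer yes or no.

Op 1 fold_right: fold axis v@16; visible region now rows[0,32) x cols[16,32) = 32x16
Op 2 fold_up: fold axis h@16; visible region now rows[0,16) x cols[16,32) = 16x16
Op 3 fold_down: fold axis h@8; visible region now rows[8,16) x cols[16,32) = 8x16
Op 4 cut(3, 15): punch at orig (11,31); cuts so far [(11, 31)]; region rows[8,16) x cols[16,32) = 8x16
Unfold 1 (reflect across h@8): 2 holes -> [(4, 31), (11, 31)]
Unfold 2 (reflect across h@16): 4 holes -> [(4, 31), (11, 31), (20, 31), (27, 31)]
Unfold 3 (reflect across v@16): 8 holes -> [(4, 0), (4, 31), (11, 0), (11, 31), (20, 0), (20, 31), (27, 0), (27, 31)]
Holes: [(4, 0), (4, 31), (11, 0), (11, 31), (20, 0), (20, 31), (27, 0), (27, 31)]

Answer: no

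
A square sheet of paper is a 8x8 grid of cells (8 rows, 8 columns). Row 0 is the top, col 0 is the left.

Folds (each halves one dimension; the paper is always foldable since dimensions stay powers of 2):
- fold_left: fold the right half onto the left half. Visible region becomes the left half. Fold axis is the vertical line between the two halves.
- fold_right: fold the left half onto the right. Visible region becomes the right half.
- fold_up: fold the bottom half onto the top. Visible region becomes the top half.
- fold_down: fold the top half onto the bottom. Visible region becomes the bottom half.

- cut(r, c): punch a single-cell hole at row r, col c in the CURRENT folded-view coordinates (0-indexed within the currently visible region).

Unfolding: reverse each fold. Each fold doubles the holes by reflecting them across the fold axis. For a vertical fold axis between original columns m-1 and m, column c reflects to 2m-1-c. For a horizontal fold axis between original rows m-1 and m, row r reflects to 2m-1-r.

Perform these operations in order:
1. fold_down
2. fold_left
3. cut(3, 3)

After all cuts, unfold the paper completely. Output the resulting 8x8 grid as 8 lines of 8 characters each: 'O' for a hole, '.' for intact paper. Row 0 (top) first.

Answer: ...OO...
........
........
........
........
........
........
...OO...

Derivation:
Op 1 fold_down: fold axis h@4; visible region now rows[4,8) x cols[0,8) = 4x8
Op 2 fold_left: fold axis v@4; visible region now rows[4,8) x cols[0,4) = 4x4
Op 3 cut(3, 3): punch at orig (7,3); cuts so far [(7, 3)]; region rows[4,8) x cols[0,4) = 4x4
Unfold 1 (reflect across v@4): 2 holes -> [(7, 3), (7, 4)]
Unfold 2 (reflect across h@4): 4 holes -> [(0, 3), (0, 4), (7, 3), (7, 4)]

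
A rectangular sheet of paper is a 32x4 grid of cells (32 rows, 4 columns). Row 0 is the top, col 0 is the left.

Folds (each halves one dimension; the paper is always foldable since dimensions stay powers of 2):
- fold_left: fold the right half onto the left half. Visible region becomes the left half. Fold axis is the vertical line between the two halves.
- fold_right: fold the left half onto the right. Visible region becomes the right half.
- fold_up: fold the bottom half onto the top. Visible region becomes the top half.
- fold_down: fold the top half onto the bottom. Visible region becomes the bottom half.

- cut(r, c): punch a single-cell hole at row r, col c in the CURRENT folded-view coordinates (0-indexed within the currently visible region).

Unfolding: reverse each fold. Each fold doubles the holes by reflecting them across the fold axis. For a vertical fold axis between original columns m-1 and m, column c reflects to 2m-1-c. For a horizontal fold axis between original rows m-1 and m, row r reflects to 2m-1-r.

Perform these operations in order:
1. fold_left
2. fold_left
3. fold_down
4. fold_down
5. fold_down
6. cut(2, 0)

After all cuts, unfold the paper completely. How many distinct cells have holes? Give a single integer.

Op 1 fold_left: fold axis v@2; visible region now rows[0,32) x cols[0,2) = 32x2
Op 2 fold_left: fold axis v@1; visible region now rows[0,32) x cols[0,1) = 32x1
Op 3 fold_down: fold axis h@16; visible region now rows[16,32) x cols[0,1) = 16x1
Op 4 fold_down: fold axis h@24; visible region now rows[24,32) x cols[0,1) = 8x1
Op 5 fold_down: fold axis h@28; visible region now rows[28,32) x cols[0,1) = 4x1
Op 6 cut(2, 0): punch at orig (30,0); cuts so far [(30, 0)]; region rows[28,32) x cols[0,1) = 4x1
Unfold 1 (reflect across h@28): 2 holes -> [(25, 0), (30, 0)]
Unfold 2 (reflect across h@24): 4 holes -> [(17, 0), (22, 0), (25, 0), (30, 0)]
Unfold 3 (reflect across h@16): 8 holes -> [(1, 0), (6, 0), (9, 0), (14, 0), (17, 0), (22, 0), (25, 0), (30, 0)]
Unfold 4 (reflect across v@1): 16 holes -> [(1, 0), (1, 1), (6, 0), (6, 1), (9, 0), (9, 1), (14, 0), (14, 1), (17, 0), (17, 1), (22, 0), (22, 1), (25, 0), (25, 1), (30, 0), (30, 1)]
Unfold 5 (reflect across v@2): 32 holes -> [(1, 0), (1, 1), (1, 2), (1, 3), (6, 0), (6, 1), (6, 2), (6, 3), (9, 0), (9, 1), (9, 2), (9, 3), (14, 0), (14, 1), (14, 2), (14, 3), (17, 0), (17, 1), (17, 2), (17, 3), (22, 0), (22, 1), (22, 2), (22, 3), (25, 0), (25, 1), (25, 2), (25, 3), (30, 0), (30, 1), (30, 2), (30, 3)]

Answer: 32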